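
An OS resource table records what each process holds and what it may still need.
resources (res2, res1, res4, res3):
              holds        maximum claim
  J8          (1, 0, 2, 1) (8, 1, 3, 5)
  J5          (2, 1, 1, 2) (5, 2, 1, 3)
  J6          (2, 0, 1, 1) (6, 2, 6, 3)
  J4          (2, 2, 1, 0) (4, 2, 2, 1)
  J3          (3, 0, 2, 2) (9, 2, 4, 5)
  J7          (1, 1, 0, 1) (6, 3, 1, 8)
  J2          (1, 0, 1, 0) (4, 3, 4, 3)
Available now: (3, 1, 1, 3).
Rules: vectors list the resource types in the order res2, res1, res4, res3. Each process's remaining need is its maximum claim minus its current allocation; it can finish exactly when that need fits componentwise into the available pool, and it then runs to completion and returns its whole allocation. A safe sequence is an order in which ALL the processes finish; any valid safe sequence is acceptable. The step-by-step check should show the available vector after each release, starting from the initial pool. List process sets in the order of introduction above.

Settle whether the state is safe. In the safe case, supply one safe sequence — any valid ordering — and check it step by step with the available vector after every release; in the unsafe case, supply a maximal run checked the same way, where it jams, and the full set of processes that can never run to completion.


The state is SAFE; one workable sequence: J5, J4, J8, J6, J2, J3, J7.
Key observation: at J5 the run first touches a limit — (3, 1, 0, 1) against (3, 1, 1, 3), exact on a resource it actually requests.
Step-by-step check:
  pool = (3, 1, 1, 3)
  run J5 (needs (3, 1, 0, 1), free (3, 1, 1, 3)); after release of (2, 1, 1, 2) the pool is (5, 2, 2, 5)
  run J4 (needs (2, 0, 1, 1), free (5, 2, 2, 5)); after release of (2, 2, 1, 0) the pool is (7, 4, 3, 5)
  run J8 (needs (7, 1, 1, 4), free (7, 4, 3, 5)); after release of (1, 0, 2, 1) the pool is (8, 4, 5, 6)
  run J6 (needs (4, 2, 5, 2), free (8, 4, 5, 6)); after release of (2, 0, 1, 1) the pool is (10, 4, 6, 7)
  run J2 (needs (3, 3, 3, 3), free (10, 4, 6, 7)); after release of (1, 0, 1, 0) the pool is (11, 4, 7, 7)
  run J3 (needs (6, 2, 2, 3), free (11, 4, 7, 7)); after release of (3, 0, 2, 2) the pool is (14, 4, 9, 9)
  run J7 (needs (5, 2, 1, 7), free (14, 4, 9, 9)); after release of (1, 1, 0, 1) the pool is (15, 5, 9, 10)


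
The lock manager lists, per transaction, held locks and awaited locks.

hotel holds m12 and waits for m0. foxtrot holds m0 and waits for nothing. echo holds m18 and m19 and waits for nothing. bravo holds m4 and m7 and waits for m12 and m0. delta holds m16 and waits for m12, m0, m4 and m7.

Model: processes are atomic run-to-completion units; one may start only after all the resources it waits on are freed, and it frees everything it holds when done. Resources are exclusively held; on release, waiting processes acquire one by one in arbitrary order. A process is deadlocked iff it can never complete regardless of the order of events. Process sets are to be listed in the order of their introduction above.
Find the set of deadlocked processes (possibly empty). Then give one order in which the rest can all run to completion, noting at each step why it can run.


Nothing here is deadlocked.
Key observation: all waits point, directly or indirectly, at processes that can finish, so nothing is permanently blocked.
A valid finishing order for the others: foxtrot, hotel, echo, bravo, delta.
Check, step by step:
  run foxtrot (it waits on nothing); releases m0
  hotel waits on m0 — all released -> runs and releases m12
  run echo (it waits on nothing); releases m18 and m19
  bravo waits on m12 and m0 — all released -> runs and releases m4 and m7
  delta waits on m12, m0, m4 and m7 — all released -> runs and releases m16


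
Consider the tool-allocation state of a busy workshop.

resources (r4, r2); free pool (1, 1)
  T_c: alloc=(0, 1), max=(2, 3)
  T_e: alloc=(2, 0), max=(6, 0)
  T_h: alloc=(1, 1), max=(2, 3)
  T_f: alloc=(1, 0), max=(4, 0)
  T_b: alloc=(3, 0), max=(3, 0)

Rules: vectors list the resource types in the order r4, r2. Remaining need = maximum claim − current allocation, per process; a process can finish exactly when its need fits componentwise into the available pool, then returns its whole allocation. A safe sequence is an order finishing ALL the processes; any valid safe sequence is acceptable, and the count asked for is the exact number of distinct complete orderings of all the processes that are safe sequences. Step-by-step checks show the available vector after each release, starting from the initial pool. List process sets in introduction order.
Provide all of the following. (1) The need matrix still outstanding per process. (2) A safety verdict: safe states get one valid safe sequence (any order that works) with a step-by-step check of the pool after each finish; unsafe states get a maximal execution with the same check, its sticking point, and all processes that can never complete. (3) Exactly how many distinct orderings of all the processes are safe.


(1) Need matrix, components ordered r4, r2:
  T_c: (2, 2)
  T_e: (4, 0)
  T_h: (1, 2)
  T_f: (3, 0)
  T_b: (0, 0)
(2) UNSAFE — no complete ordering exists.
Key observation: T_b, T_e, T_f can finish, but then (7, 1) is all there is, and the blocked group's r2 demands exceed it.
The run T_b, T_e, T_f cannot be extended any further. Verifying each step:
  pool = (1, 1)
  run T_b (needs (0, 0), free (1, 1)); after release of (3, 0) the pool is (4, 1)
  run T_e (needs (4, 0), free (4, 1)); after release of (2, 0) the pool is (6, 1)
  run T_f (needs (3, 0), free (6, 1)); after release of (1, 0) the pool is (7, 1)
  T_c cannot run: need (2, 2) vs free (7, 1) (insufficient r2)
  T_h cannot run: need (1, 2) vs free (7, 1) (insufficient r2)
Never able to finish: T_c and T_h.
(3) Exactly 0 of the possible complete orderings are safe sequences.


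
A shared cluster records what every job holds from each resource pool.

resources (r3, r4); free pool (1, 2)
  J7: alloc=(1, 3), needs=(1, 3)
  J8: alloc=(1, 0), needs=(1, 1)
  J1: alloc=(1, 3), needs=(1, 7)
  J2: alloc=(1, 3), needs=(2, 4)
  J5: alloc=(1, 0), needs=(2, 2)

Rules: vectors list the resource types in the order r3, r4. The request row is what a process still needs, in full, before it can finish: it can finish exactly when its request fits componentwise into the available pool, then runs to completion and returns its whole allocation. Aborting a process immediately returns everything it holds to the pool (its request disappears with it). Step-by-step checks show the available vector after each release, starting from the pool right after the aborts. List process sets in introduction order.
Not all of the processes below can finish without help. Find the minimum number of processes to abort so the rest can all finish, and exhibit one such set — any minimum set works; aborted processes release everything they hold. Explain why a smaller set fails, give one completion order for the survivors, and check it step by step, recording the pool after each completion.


Abort J2.
Key observation: J7 had no path to completion before; after the abort of J2 ((1, 3) returned), step 1 is where it fits.
No smaller set exists: with zero aborts the deadlock remains.
Survivors finish in the order: J7, J8, J5, J1. Verifying each step (pool after the aborts first):
  pool = (2, 5)
  J7 needs (1, 3) <= (2, 5) -> finishes; pool += (1, 3) = (3, 8)
  J8 needs (1, 1) <= (3, 8) -> finishes; pool += (1, 0) = (4, 8)
  J5 needs (2, 2) <= (4, 8) -> finishes; pool += (1, 0) = (5, 8)
  J1 needs (1, 7) <= (5, 8) -> finishes; pool += (1, 3) = (6, 11)


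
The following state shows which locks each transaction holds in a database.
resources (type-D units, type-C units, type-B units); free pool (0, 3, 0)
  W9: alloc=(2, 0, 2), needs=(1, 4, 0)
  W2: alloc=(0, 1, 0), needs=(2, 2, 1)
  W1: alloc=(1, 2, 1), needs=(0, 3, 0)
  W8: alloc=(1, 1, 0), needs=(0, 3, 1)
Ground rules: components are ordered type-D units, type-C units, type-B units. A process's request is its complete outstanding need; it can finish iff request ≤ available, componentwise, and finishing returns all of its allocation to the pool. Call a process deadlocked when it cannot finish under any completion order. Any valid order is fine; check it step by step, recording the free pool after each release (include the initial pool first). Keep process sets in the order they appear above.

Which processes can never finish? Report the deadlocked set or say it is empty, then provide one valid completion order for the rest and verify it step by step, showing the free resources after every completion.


No process is deadlocked.
Key observation: W1 leads a chain of completions in which each release enables another process.
One completion order for the rest: W1, W9, W2, W8. Check, step by step:
  pool = (0, 3, 0)
  W1: need (0, 3, 0) fits (0, 3, 0); releases (1, 2, 1), pool now (1, 5, 1)
  W9: need (1, 4, 0) fits (1, 5, 1); releases (2, 0, 2), pool now (3, 5, 3)
  W2: need (2, 2, 1) fits (3, 5, 3); releases (0, 1, 0), pool now (3, 6, 3)
  W8: need (0, 3, 1) fits (3, 6, 3); releases (1, 1, 0), pool now (4, 7, 3)


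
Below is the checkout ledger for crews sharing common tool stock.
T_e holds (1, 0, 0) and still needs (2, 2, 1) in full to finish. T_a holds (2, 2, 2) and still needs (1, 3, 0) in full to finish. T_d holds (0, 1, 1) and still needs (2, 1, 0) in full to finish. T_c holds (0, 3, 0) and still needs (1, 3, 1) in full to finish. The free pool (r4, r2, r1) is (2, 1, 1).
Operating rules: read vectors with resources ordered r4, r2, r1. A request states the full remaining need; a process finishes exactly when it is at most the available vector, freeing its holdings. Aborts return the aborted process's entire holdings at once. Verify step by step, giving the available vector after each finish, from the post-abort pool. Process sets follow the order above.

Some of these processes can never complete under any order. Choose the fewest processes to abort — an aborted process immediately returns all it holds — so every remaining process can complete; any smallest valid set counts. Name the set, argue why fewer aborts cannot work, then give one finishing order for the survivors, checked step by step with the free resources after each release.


Abort T_a.
Key observation: T_c had no path to completion before; after the abort of T_a ((2, 2, 2) returned), step 3 is where it fits.
No smaller set exists: with zero aborts the deadlock remains.
One survivor order: T_d, T_e, T_c. Step-by-step check (post-abort pool first):
  pool = (4, 3, 3)
  T_d: need (2, 1, 0) fits (4, 3, 3); releases (0, 1, 1), pool now (4, 4, 4)
  T_e: need (2, 2, 1) fits (4, 4, 4); releases (1, 0, 0), pool now (5, 4, 4)
  T_c: need (1, 3, 1) fits (5, 4, 4); releases (0, 3, 0), pool now (5, 7, 4)


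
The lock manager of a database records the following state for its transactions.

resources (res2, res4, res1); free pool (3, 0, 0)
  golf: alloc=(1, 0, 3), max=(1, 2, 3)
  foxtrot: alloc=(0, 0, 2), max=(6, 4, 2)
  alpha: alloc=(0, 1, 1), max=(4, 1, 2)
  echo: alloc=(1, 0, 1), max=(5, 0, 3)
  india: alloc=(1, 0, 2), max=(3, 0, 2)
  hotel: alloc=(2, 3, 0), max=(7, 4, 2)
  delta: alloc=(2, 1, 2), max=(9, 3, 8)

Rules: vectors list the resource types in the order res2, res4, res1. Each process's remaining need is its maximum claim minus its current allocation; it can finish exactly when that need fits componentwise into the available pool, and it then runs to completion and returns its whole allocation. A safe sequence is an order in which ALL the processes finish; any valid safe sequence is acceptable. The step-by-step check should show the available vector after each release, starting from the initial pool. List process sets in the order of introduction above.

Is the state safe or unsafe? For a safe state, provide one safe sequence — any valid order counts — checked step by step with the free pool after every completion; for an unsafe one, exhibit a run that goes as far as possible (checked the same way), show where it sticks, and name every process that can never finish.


SAFE. One safe sequence: india, alpha, echo, hotel, foxtrot, delta, golf.
Key observation: at alpha the run first touches a limit — (4, 0, 1) against (4, 0, 2), exact on a resource it actually requests.
Check, step by step:
  pool = (3, 0, 0)
  india needs (2, 0, 0) <= (3, 0, 0) -> finishes; pool += (1, 0, 2) = (4, 0, 2)
  alpha needs (4, 0, 1) <= (4, 0, 2) -> finishes; pool += (0, 1, 1) = (4, 1, 3)
  echo needs (4, 0, 2) <= (4, 1, 3) -> finishes; pool += (1, 0, 1) = (5, 1, 4)
  hotel needs (5, 1, 2) <= (5, 1, 4) -> finishes; pool += (2, 3, 0) = (7, 4, 4)
  foxtrot needs (6, 4, 0) <= (7, 4, 4) -> finishes; pool += (0, 0, 2) = (7, 4, 6)
  delta needs (7, 2, 6) <= (7, 4, 6) -> finishes; pool += (2, 1, 2) = (9, 5, 8)
  golf needs (0, 2, 0) <= (9, 5, 8) -> finishes; pool += (1, 0, 3) = (10, 5, 11)


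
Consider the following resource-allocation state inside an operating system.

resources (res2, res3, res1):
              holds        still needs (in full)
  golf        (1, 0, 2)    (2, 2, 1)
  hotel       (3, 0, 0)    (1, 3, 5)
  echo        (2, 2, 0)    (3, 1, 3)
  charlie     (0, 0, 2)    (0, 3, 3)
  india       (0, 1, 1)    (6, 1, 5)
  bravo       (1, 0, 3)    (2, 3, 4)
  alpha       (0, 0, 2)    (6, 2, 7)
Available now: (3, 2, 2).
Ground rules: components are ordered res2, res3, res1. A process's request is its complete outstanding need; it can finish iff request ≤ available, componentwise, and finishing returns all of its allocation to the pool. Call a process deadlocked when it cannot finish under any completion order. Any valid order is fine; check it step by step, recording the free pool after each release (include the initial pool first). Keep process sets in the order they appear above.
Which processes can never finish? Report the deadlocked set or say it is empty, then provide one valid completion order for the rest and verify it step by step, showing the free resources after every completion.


No process is deadlocked.
Key observation: starting with golf, each completion frees enough for the next — no one is permanently blocked.
One completion order for the rest: golf, echo, bravo, alpha, india, hotel, charlie. Check, step by step:
  pool = (3, 2, 2)
  run golf (needs (2, 2, 1), free (3, 2, 2)); after release of (1, 0, 2) the pool is (4, 2, 4)
  run echo (needs (3, 1, 3), free (4, 2, 4)); after release of (2, 2, 0) the pool is (6, 4, 4)
  run bravo (needs (2, 3, 4), free (6, 4, 4)); after release of (1, 0, 3) the pool is (7, 4, 7)
  run alpha (needs (6, 2, 7), free (7, 4, 7)); after release of (0, 0, 2) the pool is (7, 4, 9)
  run india (needs (6, 1, 5), free (7, 4, 9)); after release of (0, 1, 1) the pool is (7, 5, 10)
  run hotel (needs (1, 3, 5), free (7, 5, 10)); after release of (3, 0, 0) the pool is (10, 5, 10)
  run charlie (needs (0, 3, 3), free (10, 5, 10)); after release of (0, 0, 2) the pool is (10, 5, 12)


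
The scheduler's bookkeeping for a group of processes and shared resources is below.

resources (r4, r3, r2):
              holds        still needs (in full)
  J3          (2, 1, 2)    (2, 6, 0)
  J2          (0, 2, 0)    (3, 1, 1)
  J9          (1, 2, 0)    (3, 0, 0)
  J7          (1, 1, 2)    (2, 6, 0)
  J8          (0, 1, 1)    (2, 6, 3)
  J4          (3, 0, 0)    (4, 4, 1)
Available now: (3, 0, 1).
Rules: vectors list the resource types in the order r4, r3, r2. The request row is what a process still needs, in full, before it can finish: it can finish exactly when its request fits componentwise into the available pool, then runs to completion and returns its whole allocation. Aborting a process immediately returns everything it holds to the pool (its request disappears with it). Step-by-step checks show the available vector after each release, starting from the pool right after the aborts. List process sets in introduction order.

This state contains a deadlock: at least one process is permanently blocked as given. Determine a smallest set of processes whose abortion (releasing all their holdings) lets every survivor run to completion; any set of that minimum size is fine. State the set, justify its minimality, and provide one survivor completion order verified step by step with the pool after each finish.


Minimum abort set: J7 and J8.
Key observation: before aborting J7 and J8, J3 was permanently blocked — no order could ever run it; afterwards it completes at step 3.
No one abort is enough; case by case: J3 alone leaves J7 blocked (short on r3); J2 alone leaves J3 blocked (short on r3); J9 alone leaves J3 blocked (short on r3); J7 alone leaves J3 blocked (short on r3); J8 alone leaves J3 blocked (short on r3); J4 alone leaves J3 blocked (short on r3).
One survivor order: J2, J9, J3, J4. Step-by-step check (post-abort pool first):
  pool = (4, 2, 4)
  run J2 (needs (3, 1, 1), free (4, 2, 4)); after release of (0, 2, 0) the pool is (4, 4, 4)
  run J9 (needs (3, 0, 0), free (4, 4, 4)); after release of (1, 2, 0) the pool is (5, 6, 4)
  run J3 (needs (2, 6, 0), free (5, 6, 4)); after release of (2, 1, 2) the pool is (7, 7, 6)
  run J4 (needs (4, 4, 1), free (7, 7, 6)); after release of (3, 0, 0) the pool is (10, 7, 6)


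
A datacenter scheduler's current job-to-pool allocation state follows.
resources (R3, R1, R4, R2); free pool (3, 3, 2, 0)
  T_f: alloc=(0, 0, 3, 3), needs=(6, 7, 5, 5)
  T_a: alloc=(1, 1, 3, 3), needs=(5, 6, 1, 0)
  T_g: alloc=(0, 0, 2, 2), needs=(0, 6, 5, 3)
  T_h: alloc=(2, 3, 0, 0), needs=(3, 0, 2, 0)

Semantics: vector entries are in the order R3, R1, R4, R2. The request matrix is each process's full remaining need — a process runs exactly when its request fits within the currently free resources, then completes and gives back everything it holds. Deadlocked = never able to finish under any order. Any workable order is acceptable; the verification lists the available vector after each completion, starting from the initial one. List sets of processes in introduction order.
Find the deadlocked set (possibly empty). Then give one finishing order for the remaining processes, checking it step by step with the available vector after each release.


The deadlocked set is empty.
Key observation: no deadlock: T_h fits now, and the freed resources carry the rest through.
A valid finishing order for the others: T_h, T_a, T_g, T_f. Walking it through:
  pool = (3, 3, 2, 0)
  T_h: need (3, 0, 2, 0) fits (3, 3, 2, 0); releases (2, 3, 0, 0), pool now (5, 6, 2, 0)
  T_a: need (5, 6, 1, 0) fits (5, 6, 2, 0); releases (1, 1, 3, 3), pool now (6, 7, 5, 3)
  T_g: need (0, 6, 5, 3) fits (6, 7, 5, 3); releases (0, 0, 2, 2), pool now (6, 7, 7, 5)
  T_f: need (6, 7, 5, 5) fits (6, 7, 7, 5); releases (0, 0, 3, 3), pool now (6, 7, 10, 8)


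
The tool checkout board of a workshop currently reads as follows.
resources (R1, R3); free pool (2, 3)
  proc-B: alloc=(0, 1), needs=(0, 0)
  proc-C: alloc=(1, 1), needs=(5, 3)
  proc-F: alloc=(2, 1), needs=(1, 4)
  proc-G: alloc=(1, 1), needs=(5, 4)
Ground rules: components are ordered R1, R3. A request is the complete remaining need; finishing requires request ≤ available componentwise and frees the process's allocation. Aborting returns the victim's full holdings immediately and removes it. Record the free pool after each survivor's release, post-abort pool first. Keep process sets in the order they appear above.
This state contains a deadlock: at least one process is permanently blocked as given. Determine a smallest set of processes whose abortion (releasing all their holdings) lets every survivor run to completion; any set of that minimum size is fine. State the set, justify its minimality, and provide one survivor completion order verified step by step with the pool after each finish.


Minimum abort set: proc-G.
Key observation: aborting proc-G returns (1, 1), and proc-C — hopeless before — runs at step 3 with the returned capacity in the pool.
Why nothing smaller works: aborting no one leaves the state deadlocked as given.
Survivors finish in the order: proc-F, proc-B, proc-C. Walking it through (pool after the aborts first):
  pool = (3, 4)
  proc-F needs (1, 4) <= (3, 4) -> finishes; pool += (2, 1) = (5, 5)
  proc-B needs (0, 0) <= (5, 5) -> finishes; pool += (0, 1) = (5, 6)
  proc-C needs (5, 3) <= (5, 6) -> finishes; pool += (1, 1) = (6, 7)


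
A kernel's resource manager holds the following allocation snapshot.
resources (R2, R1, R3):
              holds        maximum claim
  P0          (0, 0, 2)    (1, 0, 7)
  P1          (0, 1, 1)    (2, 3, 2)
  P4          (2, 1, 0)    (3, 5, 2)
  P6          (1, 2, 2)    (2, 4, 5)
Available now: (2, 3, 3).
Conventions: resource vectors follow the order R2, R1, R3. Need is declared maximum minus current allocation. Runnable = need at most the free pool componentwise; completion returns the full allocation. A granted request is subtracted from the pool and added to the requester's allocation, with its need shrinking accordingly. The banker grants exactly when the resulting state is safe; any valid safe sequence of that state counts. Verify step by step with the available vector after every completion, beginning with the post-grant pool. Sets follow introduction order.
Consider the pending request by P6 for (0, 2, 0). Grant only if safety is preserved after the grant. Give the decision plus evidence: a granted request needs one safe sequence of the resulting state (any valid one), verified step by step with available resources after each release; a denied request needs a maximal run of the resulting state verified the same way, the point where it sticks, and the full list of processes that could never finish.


GRANT. The post-grant state is safe; one safe sequence: P6, P1, P4, P0.
Key observation: the grant leaves (2, 1, 3) free — enough for P6, whose release restarts the cascade.
Step-by-step check of the post-grant state:
  pool = (2, 1, 3)
  P6: need (1, 0, 3) fits (2, 1, 3); releases (1, 4, 2), pool now (3, 5, 5)
  P1: need (2, 2, 1) fits (3, 5, 5); releases (0, 1, 1), pool now (3, 6, 6)
  P4: need (1, 4, 2) fits (3, 6, 6); releases (2, 1, 0), pool now (5, 7, 6)
  P0: need (1, 0, 5) fits (5, 7, 6); releases (0, 0, 2), pool now (5, 7, 8)


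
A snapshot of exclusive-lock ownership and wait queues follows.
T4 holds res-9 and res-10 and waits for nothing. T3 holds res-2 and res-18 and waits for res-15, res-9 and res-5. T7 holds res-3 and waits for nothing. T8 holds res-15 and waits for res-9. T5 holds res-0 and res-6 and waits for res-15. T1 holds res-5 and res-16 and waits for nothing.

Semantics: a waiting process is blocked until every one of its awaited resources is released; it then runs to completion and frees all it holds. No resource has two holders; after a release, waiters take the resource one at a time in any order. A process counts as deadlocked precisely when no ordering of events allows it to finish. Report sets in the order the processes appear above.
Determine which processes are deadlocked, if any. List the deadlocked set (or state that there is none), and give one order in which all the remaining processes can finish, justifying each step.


The deadlocked set is empty.
Key observation: no waiting chain loops back on itself — every chain ends at a process that waits on nothing, so everyone eventually runs.
One completion order for the rest: T7, T4, T8, T1, T5, T3.
Check, step by step:
  run T7 (it waits on nothing); releases res-3
  run T4 (it waits on nothing); releases res-9 and res-10
  T8: everything it awaited (res-9) is free; runs, freeing res-15
  run T1 (it waits on nothing); releases res-5 and res-16
  T5: everything it awaited (res-15) is free; runs, freeing res-0 and res-6
  T3: everything it awaited (res-15, res-9 and res-5) is free; runs, freeing res-2 and res-18


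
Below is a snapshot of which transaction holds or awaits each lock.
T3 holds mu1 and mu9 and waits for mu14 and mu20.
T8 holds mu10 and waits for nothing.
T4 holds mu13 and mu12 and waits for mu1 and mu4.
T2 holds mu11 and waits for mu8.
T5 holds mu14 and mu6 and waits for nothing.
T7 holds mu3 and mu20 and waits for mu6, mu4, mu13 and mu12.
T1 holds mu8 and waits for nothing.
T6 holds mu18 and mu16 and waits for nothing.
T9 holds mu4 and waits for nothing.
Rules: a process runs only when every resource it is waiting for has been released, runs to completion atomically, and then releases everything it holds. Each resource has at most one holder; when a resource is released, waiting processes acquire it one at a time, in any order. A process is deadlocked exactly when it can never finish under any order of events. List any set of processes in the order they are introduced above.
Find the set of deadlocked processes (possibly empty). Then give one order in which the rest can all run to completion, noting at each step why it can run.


The deadlocked set is T3, T4 and T7.
Key observation: the wait chain closes on itself along T3 -> T7 -> T4 -> T3; no other process is dragged down with it.
The rest can finish in the order T1, T2, T6, T5, T9, T8.
Verifying each step:
  T1 waits on nothing -> runs at once and releases mu8
  T2 waits on mu8 — all released -> runs and releases mu11
  T6 waits on nothing -> runs at once and releases mu18 and mu16
  T5 waits on nothing -> runs at once and releases mu14 and mu6
  T9 waits on nothing -> runs at once and releases mu4
  T8 waits on nothing -> runs at once and releases mu10


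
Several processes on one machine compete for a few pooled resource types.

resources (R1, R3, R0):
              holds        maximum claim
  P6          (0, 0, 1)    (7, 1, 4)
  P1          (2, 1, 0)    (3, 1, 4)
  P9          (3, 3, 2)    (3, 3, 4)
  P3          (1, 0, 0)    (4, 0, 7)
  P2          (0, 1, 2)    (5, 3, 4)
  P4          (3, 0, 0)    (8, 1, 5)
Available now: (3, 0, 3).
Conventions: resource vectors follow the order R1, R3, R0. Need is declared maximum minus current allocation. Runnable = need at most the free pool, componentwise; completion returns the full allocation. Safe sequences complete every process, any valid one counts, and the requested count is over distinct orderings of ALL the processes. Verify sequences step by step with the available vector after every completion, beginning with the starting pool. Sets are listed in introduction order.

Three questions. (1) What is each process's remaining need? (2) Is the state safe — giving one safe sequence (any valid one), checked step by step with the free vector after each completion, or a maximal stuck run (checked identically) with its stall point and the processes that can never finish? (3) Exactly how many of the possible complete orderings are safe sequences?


(1) Outstanding need per process (order R1, R3, R0):
  P6: (7, 1, 3)
  P1: (1, 0, 4)
  P9: (0, 0, 2)
  P3: (3, 0, 7)
  P2: (5, 2, 2)
  P4: (5, 1, 5)
(2) SAFE. One safe sequence: P9, P4, P6, P2, P3, P1.
Key observation: P4 marks the first exact bind of the order: its need (5, 1, 5) fits the free (6, 3, 5) with zero slack on a requested resource.
Verifying each step:
  pool = (3, 0, 3)
  run P9 (needs (0, 0, 2), free (3, 0, 3)); after release of (3, 3, 2) the pool is (6, 3, 5)
  run P4 (needs (5, 1, 5), free (6, 3, 5)); after release of (3, 0, 0) the pool is (9, 3, 5)
  run P6 (needs (7, 1, 3), free (9, 3, 5)); after release of (0, 0, 1) the pool is (9, 3, 6)
  run P2 (needs (5, 2, 2), free (9, 3, 6)); after release of (0, 1, 2) the pool is (9, 4, 8)
  run P3 (needs (3, 0, 7), free (9, 4, 8)); after release of (1, 0, 0) the pool is (10, 4, 8)
  run P1 (needs (1, 0, 4), free (10, 4, 8)); after release of (2, 1, 0) the pool is (12, 5, 8)
(3) The exact count: 42 of the possible complete orderings are safe sequences.


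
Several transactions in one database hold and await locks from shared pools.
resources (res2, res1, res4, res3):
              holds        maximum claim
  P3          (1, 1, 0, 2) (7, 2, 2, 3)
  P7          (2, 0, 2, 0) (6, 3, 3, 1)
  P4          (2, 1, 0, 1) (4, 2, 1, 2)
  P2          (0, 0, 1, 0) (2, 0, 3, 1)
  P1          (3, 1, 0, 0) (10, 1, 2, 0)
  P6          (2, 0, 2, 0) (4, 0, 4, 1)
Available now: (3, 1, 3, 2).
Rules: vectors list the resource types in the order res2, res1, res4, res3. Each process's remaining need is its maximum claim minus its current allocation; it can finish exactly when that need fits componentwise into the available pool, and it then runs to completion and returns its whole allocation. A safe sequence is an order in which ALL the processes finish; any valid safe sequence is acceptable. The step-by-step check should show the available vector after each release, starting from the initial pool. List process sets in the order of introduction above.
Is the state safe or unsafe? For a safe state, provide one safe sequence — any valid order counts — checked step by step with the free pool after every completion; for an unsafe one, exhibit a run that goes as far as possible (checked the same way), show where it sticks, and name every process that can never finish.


SAFE. One safe sequence: P4, P6, P2, P3, P1, P7.
Key observation: the order's first zero-slack moment is P4 ((2, 1, 1, 1) needed, (3, 1, 3, 2) free — a requested resource with nothing to spare).
Check, step by step:
  pool = (3, 1, 3, 2)
  run P4 (needs (2, 1, 1, 1), free (3, 1, 3, 2)); after release of (2, 1, 0, 1) the pool is (5, 2, 3, 3)
  run P6 (needs (2, 0, 2, 1), free (5, 2, 3, 3)); after release of (2, 0, 2, 0) the pool is (7, 2, 5, 3)
  run P2 (needs (2, 0, 2, 1), free (7, 2, 5, 3)); after release of (0, 0, 1, 0) the pool is (7, 2, 6, 3)
  run P3 (needs (6, 1, 2, 1), free (7, 2, 6, 3)); after release of (1, 1, 0, 2) the pool is (8, 3, 6, 5)
  run P1 (needs (7, 0, 2, 0), free (8, 3, 6, 5)); after release of (3, 1, 0, 0) the pool is (11, 4, 6, 5)
  run P7 (needs (4, 3, 1, 1), free (11, 4, 6, 5)); after release of (2, 0, 2, 0) the pool is (13, 4, 8, 5)


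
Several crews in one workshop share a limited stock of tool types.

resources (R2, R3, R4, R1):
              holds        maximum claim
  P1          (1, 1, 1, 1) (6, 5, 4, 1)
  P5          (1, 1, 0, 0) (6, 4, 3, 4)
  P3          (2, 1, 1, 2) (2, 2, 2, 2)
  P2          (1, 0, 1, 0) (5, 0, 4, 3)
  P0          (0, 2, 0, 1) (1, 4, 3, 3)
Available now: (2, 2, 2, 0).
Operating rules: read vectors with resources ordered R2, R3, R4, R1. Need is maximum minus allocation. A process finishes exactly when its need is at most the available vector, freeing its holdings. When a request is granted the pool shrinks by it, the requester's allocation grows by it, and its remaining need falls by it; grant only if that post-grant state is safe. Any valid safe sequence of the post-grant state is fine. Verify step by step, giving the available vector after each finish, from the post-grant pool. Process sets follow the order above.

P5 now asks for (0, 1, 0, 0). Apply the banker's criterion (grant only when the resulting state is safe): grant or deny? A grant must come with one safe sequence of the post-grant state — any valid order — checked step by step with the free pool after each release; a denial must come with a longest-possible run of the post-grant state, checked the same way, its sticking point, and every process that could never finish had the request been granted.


GRANT. The post-grant state is safe; one safe sequence: P3, P0, P2, P1, P5.
Key observation: post-grant, (2, 1, 2, 0) remains, and an order beginning with P3 completes everyone.
Verifying the post-grant state step by step:
  pool = (2, 1, 2, 0)
  run P3 (needs (0, 1, 1, 0), free (2, 1, 2, 0)); after release of (2, 1, 1, 2) the pool is (4, 2, 3, 2)
  run P0 (needs (1, 2, 3, 2), free (4, 2, 3, 2)); after release of (0, 2, 0, 1) the pool is (4, 4, 3, 3)
  run P2 (needs (4, 0, 3, 3), free (4, 4, 3, 3)); after release of (1, 0, 1, 0) the pool is (5, 4, 4, 3)
  run P1 (needs (5, 4, 3, 0), free (5, 4, 4, 3)); after release of (1, 1, 1, 1) the pool is (6, 5, 5, 4)
  run P5 (needs (5, 2, 3, 4), free (6, 5, 5, 4)); after release of (1, 2, 0, 0) the pool is (7, 7, 5, 4)


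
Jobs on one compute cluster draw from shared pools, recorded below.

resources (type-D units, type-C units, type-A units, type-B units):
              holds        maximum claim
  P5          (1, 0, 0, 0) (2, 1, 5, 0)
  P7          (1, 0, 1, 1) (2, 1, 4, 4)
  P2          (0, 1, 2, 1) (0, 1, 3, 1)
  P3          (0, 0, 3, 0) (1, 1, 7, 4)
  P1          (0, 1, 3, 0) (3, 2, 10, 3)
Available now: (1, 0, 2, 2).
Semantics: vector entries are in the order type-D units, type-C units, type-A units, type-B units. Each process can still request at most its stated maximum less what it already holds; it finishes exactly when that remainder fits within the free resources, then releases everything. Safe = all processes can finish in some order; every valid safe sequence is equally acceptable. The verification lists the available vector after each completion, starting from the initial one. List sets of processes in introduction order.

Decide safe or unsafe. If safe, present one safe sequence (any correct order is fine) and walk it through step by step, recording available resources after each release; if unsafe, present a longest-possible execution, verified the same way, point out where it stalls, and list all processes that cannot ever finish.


SAFE — a valid safe sequence is P2, P7, P5, P3, P1.
Key observation: at P7 the run first touches a limit — (1, 1, 3, 3) against (1, 1, 4, 3), exact on a resource it actually requests.
Check, step by step:
  pool = (1, 0, 2, 2)
  run P2 (needs (0, 0, 1, 0), free (1, 0, 2, 2)); after release of (0, 1, 2, 1) the pool is (1, 1, 4, 3)
  run P7 (needs (1, 1, 3, 3), free (1, 1, 4, 3)); after release of (1, 0, 1, 1) the pool is (2, 1, 5, 4)
  run P5 (needs (1, 1, 5, 0), free (2, 1, 5, 4)); after release of (1, 0, 0, 0) the pool is (3, 1, 5, 4)
  run P3 (needs (1, 1, 4, 4), free (3, 1, 5, 4)); after release of (0, 0, 3, 0) the pool is (3, 1, 8, 4)
  run P1 (needs (3, 1, 7, 3), free (3, 1, 8, 4)); after release of (0, 1, 3, 0) the pool is (3, 2, 11, 4)


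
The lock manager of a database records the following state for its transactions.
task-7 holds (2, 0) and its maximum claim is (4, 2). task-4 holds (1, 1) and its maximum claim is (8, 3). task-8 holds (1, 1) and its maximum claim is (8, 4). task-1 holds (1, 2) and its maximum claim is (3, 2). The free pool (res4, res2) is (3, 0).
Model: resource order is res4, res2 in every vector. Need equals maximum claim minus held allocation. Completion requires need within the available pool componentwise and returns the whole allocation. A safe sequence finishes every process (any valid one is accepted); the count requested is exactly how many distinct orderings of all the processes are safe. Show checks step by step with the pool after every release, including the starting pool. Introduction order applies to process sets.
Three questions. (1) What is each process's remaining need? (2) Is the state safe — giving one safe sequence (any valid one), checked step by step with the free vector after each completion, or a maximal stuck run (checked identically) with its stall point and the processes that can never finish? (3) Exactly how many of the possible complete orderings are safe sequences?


(1) Outstanding need per process (order res4, res2):
  task-7: (2, 2)
  task-4: (7, 2)
  task-8: (7, 3)
  task-1: (2, 0)
(2) UNSAFE — no complete ordering exists.
Key observation: the wall is res4: completing task-1, task-7 brings the pool only to (6, 2), and all the rest need more.
Going as far as possible: task-1, task-7; after that, nothing fits. Step-by-step check:
  pool = (3, 0)
  run task-1 (needs (2, 0), free (3, 0)); after release of (1, 2) the pool is (4, 2)
  run task-7 (needs (2, 2), free (4, 2)); after release of (2, 0) the pool is (6, 2)
  task-4 cannot run: need (7, 2) vs free (6, 2) (insufficient res4)
  task-8 cannot run: need (7, 3) vs free (6, 2) (insufficient res4 and res2)
Processes that can never finish: task-4 and task-8.
(3) Precisely 0 of the possible complete orderings are safe sequences.


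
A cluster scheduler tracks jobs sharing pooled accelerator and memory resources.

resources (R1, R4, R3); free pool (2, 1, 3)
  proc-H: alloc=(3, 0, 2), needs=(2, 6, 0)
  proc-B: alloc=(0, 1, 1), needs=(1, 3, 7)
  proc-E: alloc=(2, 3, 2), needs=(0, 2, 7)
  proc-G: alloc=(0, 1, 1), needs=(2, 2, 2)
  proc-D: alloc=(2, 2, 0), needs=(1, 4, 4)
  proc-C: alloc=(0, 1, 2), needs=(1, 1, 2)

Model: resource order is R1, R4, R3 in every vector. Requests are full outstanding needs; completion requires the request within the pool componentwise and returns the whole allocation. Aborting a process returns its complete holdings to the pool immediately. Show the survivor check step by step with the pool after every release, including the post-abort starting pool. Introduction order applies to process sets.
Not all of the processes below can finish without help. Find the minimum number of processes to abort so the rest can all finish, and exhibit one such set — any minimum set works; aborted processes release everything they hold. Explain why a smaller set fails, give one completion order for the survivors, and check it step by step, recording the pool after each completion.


Minimum abort set: proc-B.
Key observation: proc-D had no path to completion before; after the abort of proc-B ((0, 1, 1) returned), step 3 is where it fits.
Minimality: the empty abort set fails — the state is deadlocked as it stands.
One survivor order: proc-G, proc-C, proc-D, proc-H, proc-E. Verifying each step (post-abort pool first):
  pool = (2, 2, 4)
  proc-G: need (2, 2, 2) fits (2, 2, 4); releases (0, 1, 1), pool now (2, 3, 5)
  proc-C: need (1, 1, 2) fits (2, 3, 5); releases (0, 1, 2), pool now (2, 4, 7)
  proc-D: need (1, 4, 4) fits (2, 4, 7); releases (2, 2, 0), pool now (4, 6, 7)
  proc-H: need (2, 6, 0) fits (4, 6, 7); releases (3, 0, 2), pool now (7, 6, 9)
  proc-E: need (0, 2, 7) fits (7, 6, 9); releases (2, 3, 2), pool now (9, 9, 11)


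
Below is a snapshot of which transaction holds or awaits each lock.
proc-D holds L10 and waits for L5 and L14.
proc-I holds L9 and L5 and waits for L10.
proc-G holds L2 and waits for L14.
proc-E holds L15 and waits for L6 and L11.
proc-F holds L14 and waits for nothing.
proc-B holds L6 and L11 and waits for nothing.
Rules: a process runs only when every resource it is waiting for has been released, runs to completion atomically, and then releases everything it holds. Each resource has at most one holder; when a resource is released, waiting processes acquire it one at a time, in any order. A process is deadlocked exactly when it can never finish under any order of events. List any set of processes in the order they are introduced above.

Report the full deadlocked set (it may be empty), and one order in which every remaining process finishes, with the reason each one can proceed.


The deadlocked set is proc-D and proc-I.
Key observation: the wait chain closes on itself along proc-D -> proc-I -> proc-D; no other process is dragged down with it.
One completion order for the rest: proc-B, proc-E, proc-F, proc-G.
Step-by-step check:
  proc-B waits on nothing -> runs at once and releases L6 and L11
  run proc-E (all its waits — L6 and L11 — are resolved); releases L15
  proc-F waits on nothing -> runs at once and releases L14
  run proc-G (all its waits — L14 — are resolved); releases L2


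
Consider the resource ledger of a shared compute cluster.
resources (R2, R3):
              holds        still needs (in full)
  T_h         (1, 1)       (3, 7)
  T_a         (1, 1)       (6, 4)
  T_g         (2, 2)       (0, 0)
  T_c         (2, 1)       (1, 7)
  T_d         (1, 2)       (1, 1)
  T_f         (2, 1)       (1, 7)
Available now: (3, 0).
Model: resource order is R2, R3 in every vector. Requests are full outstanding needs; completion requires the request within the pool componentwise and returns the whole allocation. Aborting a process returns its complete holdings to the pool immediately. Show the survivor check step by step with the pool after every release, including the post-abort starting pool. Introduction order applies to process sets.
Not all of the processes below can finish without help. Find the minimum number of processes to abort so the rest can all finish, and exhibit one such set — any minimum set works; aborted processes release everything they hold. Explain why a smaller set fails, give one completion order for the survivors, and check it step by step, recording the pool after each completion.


Minimum abort set: T_h and T_c.
Key observation: no ordering could ever have run T_f before the abort of T_h and T_c; with (3, 2) back in the pool it fits at step 4.
No one abort is enough; case by case: T_h alone leaves T_c blocked (short on R3); T_a alone leaves T_h blocked (short on R3); T_g alone leaves T_h blocked (short on R3); T_c alone leaves T_h blocked (short on R3); T_d alone leaves T_h blocked (short on R3); T_f alone leaves T_h blocked (short on R3).
Survivors finish in the order: T_g, T_a, T_d, T_f. Walking it through (pool after the aborts first):
  pool = (6, 2)
  run T_g (needs (0, 0), free (6, 2)); after release of (2, 2) the pool is (8, 4)
  run T_a (needs (6, 4), free (8, 4)); after release of (1, 1) the pool is (9, 5)
  run T_d (needs (1, 1), free (9, 5)); after release of (1, 2) the pool is (10, 7)
  run T_f (needs (1, 7), free (10, 7)); after release of (2, 1) the pool is (12, 8)
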